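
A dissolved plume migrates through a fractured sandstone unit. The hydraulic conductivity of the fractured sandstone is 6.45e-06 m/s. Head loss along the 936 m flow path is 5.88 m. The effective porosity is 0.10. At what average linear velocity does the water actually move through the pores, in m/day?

Convert K: 6.45e-06 m/s × 86400 = 0.5573 m/day.
Hydraulic gradient i = Δh / L = 5.88 / 936 = 0.006282.
Darcy flux q = K · i = 0.5573 × 0.006282 = 0.003501 m/day.
Seepage velocity v = q / n_e = 0.003501 / 0.10 = 0.03501 m/day.

0.0350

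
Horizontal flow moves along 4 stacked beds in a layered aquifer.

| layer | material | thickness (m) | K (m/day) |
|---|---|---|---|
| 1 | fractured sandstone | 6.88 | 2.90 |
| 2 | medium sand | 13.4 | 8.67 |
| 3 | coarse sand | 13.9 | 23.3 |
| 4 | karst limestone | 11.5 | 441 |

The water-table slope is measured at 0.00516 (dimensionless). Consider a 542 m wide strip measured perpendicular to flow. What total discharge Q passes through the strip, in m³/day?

15500

Flow is parallel to layering, so each bed carries its own Darcy discharge and the transmissivities add.
Σ(K_i·b_i) = 2.90×6.88 + 8.67×13.4 + 23.3×13.9 + 441×11.5 = 5532 m²/day.
Hydraulic gradient i = 0.00516.
Q = Σ(K_i·b_i) · W · i = 5532 × 542 × 0.005160 = 15470 m³/day.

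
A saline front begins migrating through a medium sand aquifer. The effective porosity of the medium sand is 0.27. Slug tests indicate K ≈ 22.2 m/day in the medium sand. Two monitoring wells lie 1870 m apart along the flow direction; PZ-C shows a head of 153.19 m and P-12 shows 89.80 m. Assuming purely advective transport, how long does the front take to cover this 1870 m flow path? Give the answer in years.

1.84

Hydraulic gradient i = (153.19 − 89.80) / 1870 = 63.39 / 1870 = 0.03390.
Darcy flux q = K · i = 22.20 × 0.03390 = 0.7525 m/day.
Seepage velocity v = q / n_e = 0.7525 / 0.27 = 2.787 m/day.
Travel time t = L / v = 1870 / 2.787 = 670.9 days = 1.837 years.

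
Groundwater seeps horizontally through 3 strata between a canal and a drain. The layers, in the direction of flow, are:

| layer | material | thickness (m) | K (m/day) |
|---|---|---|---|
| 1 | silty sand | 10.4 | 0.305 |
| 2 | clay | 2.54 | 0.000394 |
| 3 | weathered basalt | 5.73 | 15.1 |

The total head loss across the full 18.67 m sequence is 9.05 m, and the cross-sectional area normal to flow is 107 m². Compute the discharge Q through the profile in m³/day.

0.149

Flow is perpendicular to layering, so the layers act in series and the equivalent K is the thickness-weighted harmonic mean.
Total thickness L = 10.4 + 2.54 + 5.73 = 18.67 m.
Σ(b_i/K_i) = 10.4/0.305 + 2.54/0.000394 + 5.73/15.1 = 6481 d.
K_eq = L / Σ(b_i/K_i) = 18.67 / 6481 = 0.002881 m/day.
Q = K_eq · A · (Δh/L) = 0.002881 × 107 × (9.05/18.67) = 0.1494 m³/day.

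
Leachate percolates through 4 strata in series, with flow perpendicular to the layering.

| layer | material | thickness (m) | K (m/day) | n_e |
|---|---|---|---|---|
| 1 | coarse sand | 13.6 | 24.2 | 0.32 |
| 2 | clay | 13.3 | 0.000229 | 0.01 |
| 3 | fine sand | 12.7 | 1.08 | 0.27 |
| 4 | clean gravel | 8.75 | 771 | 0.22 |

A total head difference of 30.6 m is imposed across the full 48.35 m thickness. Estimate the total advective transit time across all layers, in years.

With flow normal to the layers, continuity requires the same specific discharge q through every layer.
Σ(b_i/K_i) = 13.6/24.2 + 13.3/0.000229 + 12.7/1.08 + 8.75/771 = 58091 d.
q = Δh / Σ(b_i/K_i) = 30.6 / 58091 = 0.0005268 m/day.
In each layer the seepage velocity is v_i = q/n_i, so the layer transit time is t_i = b_i·n_i / q:
  layer 1 (coarse sand): t_1 = 13.6 × 0.32 / 0.0005268 = 8262 d
  layer 2 (clay): t_2 = 13.3 × 0.01 / 0.0005268 = 252.5 d
  layer 3 (fine sand): t_3 = 12.7 × 0.27 / 0.0005268 = 6510 d
  layer 4 (clean gravel): t_4 = 8.75 × 0.22 / 0.0005268 = 3654 d
Total t = Σ t_i = 18678 days = 51.14 years.

51.1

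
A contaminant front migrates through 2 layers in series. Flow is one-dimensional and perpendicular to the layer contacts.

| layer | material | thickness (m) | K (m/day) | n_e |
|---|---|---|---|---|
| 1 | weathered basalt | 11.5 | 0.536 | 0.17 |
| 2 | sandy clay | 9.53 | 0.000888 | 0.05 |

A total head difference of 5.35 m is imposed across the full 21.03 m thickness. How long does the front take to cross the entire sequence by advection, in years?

13.4

With flow normal to the layers, continuity requires the same specific discharge q through every layer.
Σ(b_i/K_i) = 11.5/0.536 + 9.53/0.000888 = 10753 d.
q = Δh / Σ(b_i/K_i) = 5.35 / 10753 = 0.0004975 m/day.
In each layer the seepage velocity is v_i = q/n_i, so the layer transit time is t_i = b_i·n_i / q:
  layer 1 (weathered basalt): t_1 = 11.5 × 0.17 / 0.0004975 = 3930 d
  layer 2 (sandy clay): t_2 = 9.53 × 0.05 / 0.0004975 = 957.8 d
Total t = Σ t_i = 4887 days = 13.38 years.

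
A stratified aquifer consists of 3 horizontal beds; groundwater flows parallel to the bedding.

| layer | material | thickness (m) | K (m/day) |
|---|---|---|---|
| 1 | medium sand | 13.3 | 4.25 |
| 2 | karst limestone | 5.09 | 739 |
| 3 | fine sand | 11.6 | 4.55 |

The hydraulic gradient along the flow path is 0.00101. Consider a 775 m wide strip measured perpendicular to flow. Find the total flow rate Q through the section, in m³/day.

3030

Flow is parallel to layering, so each bed carries its own Darcy discharge and the transmissivities add.
Σ(K_i·b_i) = 4.25×13.3 + 739×5.09 + 4.55×11.6 = 3871 m²/day.
Hydraulic gradient i = 0.00101.
Q = Σ(K_i·b_i) · W · i = 3871 × 775 × 0.001010 = 3030 m³/day.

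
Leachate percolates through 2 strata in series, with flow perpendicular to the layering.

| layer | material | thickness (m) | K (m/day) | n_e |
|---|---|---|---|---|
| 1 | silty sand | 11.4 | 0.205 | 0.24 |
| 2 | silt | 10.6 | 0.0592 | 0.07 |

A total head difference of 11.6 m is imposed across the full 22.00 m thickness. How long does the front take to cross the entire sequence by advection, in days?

70.4

With flow normal to the layers, continuity requires the same specific discharge q through every layer.
Σ(b_i/K_i) = 11.4/0.205 + 10.6/0.0592 = 234.7 d.
q = Δh / Σ(b_i/K_i) = 11.6 / 234.7 = 0.04943 m/day.
In each layer the seepage velocity is v_i = q/n_i, so the layer transit time is t_i = b_i·n_i / q:
  layer 1 (silty sand): t_1 = 11.4 × 0.24 / 0.04943 = 55.35 d
  layer 2 (silt): t_2 = 10.6 × 0.07 / 0.04943 = 15.01 d
Total t = Σ t_i = 70.36 days.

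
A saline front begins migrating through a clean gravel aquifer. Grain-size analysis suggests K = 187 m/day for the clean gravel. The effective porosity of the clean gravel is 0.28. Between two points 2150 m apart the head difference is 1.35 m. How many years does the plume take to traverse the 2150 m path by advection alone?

14.0

Hydraulic gradient i = Δh / L = 1.35 / 2150 = 0.0006279.
Darcy flux q = K · i = 187.0 × 0.0006279 = 0.1174 m/day.
Seepage velocity v = q / n_e = 0.1174 / 0.28 = 0.4194 m/day.
Travel time t = L / v = 2150 / 0.4194 = 5127 days = 14.04 years.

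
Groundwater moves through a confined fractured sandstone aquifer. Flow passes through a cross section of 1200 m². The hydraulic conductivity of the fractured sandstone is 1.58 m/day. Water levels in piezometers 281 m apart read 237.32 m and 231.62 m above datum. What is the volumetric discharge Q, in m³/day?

Hydraulic gradient i = (237.32 − 231.62) / 281 = 5.7 / 281 = 0.02028.
Darcy's law: Q = K · A · i = 1.580 × 1200 × 0.02028 = 38.46 m³/day.

38.5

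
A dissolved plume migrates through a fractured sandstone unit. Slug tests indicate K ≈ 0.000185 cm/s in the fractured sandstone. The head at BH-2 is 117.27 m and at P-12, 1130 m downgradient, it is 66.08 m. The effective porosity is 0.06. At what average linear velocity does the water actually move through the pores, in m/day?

Convert K: 0.000185 cm/s × 864 = 0.1598 m/day.
Hydraulic gradient i = (117.27 − 66.08) / 1130 = 51.19 / 1130 = 0.04530.
Darcy flux q = K · i = 0.1598 × 0.04530 = 0.007241 m/day.
Seepage velocity v = q / n_e = 0.007241 / 0.06 = 0.1207 m/day.

0.121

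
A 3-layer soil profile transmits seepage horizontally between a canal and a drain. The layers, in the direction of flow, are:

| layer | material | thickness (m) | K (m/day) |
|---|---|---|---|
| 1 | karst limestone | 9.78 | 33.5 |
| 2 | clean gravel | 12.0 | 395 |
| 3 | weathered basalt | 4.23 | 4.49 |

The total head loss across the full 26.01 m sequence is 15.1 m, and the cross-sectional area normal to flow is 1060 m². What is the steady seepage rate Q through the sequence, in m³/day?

Flow is perpendicular to layering, so the layers act in series and the equivalent K is the thickness-weighted harmonic mean.
Total thickness L = 9.78 + 12.0 + 4.23 = 26.01 m.
Σ(b_i/K_i) = 9.78/33.5 + 12.0/395 + 4.23/4.49 = 1.264 d.
K_eq = L / Σ(b_i/K_i) = 26.01 / 1.264 = 20.57 m/day.
Q = K_eq · A · (Δh/L) = 20.57 × 1060 × (15.1/26.01) = 12659 m³/day.

12700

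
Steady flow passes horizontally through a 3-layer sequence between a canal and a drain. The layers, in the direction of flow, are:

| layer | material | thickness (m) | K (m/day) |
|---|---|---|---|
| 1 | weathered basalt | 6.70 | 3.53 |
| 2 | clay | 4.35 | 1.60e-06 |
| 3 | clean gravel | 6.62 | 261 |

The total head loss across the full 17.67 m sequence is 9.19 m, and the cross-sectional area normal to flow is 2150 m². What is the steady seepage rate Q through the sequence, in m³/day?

0.00727

Flow is perpendicular to layering, so the layers act in series and the equivalent K is the thickness-weighted harmonic mean.
Total thickness L = 6.70 + 4.35 + 6.62 = 17.67 m.
Σ(b_i/K_i) = 6.70/3.53 + 4.35/1.60e-06 + 6.62/261 = 2.719e+06 d.
K_eq = L / Σ(b_i/K_i) = 17.67 / 2.719e+06 = 6.499e-06 m/day.
Q = K_eq · A · (Δh/L) = 6.499e-06 × 2150 × (9.19/17.67) = 0.007267 m³/day.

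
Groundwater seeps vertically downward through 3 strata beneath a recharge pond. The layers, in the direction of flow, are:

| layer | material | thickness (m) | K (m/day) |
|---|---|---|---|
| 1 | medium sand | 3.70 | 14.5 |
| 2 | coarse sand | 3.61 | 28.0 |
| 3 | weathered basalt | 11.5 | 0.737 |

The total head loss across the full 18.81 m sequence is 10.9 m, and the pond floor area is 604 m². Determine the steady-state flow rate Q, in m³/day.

412

Flow is perpendicular to layering, so the layers act in series and the equivalent K is the thickness-weighted harmonic mean.
Total thickness L = 3.70 + 3.61 + 11.5 = 18.81 m.
Σ(b_i/K_i) = 3.70/14.5 + 3.61/28.0 + 11.5/0.737 = 15.99 d.
K_eq = L / Σ(b_i/K_i) = 18.81 / 15.99 = 1.177 m/day.
Q = K_eq · A · (Δh/L) = 1.177 × 604 × (10.9/18.81) = 411.8 m³/day.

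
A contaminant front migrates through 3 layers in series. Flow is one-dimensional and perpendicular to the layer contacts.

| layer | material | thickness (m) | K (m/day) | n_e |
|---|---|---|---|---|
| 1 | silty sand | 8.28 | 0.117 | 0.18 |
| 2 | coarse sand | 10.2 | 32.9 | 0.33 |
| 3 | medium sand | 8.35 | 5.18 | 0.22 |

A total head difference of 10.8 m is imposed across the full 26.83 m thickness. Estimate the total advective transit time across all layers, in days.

With flow normal to the layers, continuity requires the same specific discharge q through every layer.
Σ(b_i/K_i) = 8.28/0.117 + 10.2/32.9 + 8.35/5.18 = 72.69 d.
q = Δh / Σ(b_i/K_i) = 10.8 / 72.69 = 0.1486 m/day.
In each layer the seepage velocity is v_i = q/n_i, so the layer transit time is t_i = b_i·n_i / q:
  layer 1 (silty sand): t_1 = 8.28 × 0.18 / 0.1486 = 10.03 d
  layer 2 (coarse sand): t_2 = 10.2 × 0.33 / 0.1486 = 22.66 d
  layer 3 (medium sand): t_3 = 8.35 × 0.22 / 0.1486 = 12.36 d
Total t = Σ t_i = 45.05 days.

45.1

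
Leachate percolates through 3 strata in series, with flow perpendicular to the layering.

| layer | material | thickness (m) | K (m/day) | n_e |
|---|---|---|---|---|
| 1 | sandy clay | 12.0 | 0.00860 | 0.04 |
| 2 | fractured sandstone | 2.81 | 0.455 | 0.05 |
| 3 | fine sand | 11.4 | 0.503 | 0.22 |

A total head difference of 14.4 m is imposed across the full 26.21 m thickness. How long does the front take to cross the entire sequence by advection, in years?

0.847

With flow normal to the layers, continuity requires the same specific discharge q through every layer.
Σ(b_i/K_i) = 12.0/0.00860 + 2.81/0.455 + 11.4/0.503 = 1424 d.
q = Δh / Σ(b_i/K_i) = 14.4 / 1424 = 0.01011 m/day.
In each layer the seepage velocity is v_i = q/n_i, so the layer transit time is t_i = b_i·n_i / q:
  layer 1 (sandy clay): t_1 = 12.0 × 0.04 / 0.01011 = 47.47 d
  layer 2 (fractured sandstone): t_2 = 2.81 × 0.05 / 0.01011 = 13.90 d
  layer 3 (fine sand): t_3 = 11.4 × 0.22 / 0.01011 = 248.0 d
Total t = Σ t_i = 309.4 days = 0.8471 years.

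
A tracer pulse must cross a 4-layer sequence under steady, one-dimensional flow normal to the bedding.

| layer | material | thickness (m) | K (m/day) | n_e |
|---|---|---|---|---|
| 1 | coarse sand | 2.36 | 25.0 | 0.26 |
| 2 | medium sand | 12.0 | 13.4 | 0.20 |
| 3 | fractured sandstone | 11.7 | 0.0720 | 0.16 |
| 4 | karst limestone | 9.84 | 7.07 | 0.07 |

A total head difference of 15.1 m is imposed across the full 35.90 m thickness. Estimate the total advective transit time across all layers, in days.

60.9

With flow normal to the layers, continuity requires the same specific discharge q through every layer.
Σ(b_i/K_i) = 2.36/25.0 + 12.0/13.4 + 11.7/0.0720 + 9.84/7.07 = 164.9 d.
q = Δh / Σ(b_i/K_i) = 15.1 / 164.9 = 0.09158 m/day.
In each layer the seepage velocity is v_i = q/n_i, so the layer transit time is t_i = b_i·n_i / q:
  layer 1 (coarse sand): t_1 = 2.36 × 0.26 / 0.09158 = 6.700 d
  layer 2 (medium sand): t_2 = 12.0 × 0.20 / 0.09158 = 26.21 d
  layer 3 (fractured sandstone): t_3 = 11.7 × 0.16 / 0.09158 = 20.44 d
  layer 4 (karst limestone): t_4 = 9.84 × 0.07 / 0.09158 = 7.521 d
Total t = Σ t_i = 60.87 days.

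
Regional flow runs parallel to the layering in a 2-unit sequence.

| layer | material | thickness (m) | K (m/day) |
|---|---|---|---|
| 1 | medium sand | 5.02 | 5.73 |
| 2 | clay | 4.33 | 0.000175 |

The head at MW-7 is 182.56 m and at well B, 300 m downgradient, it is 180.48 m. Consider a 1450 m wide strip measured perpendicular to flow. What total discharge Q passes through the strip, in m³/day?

289

Flow is parallel to layering, so each bed carries its own Darcy discharge and the transmissivities add.
Σ(K_i·b_i) = 5.73×5.02 + 0.000175×4.33 = 28.77 m²/day.
Hydraulic gradient i = (182.56 − 180.48) / 300 = 2.08 / 300 = 0.006933.
Q = Σ(K_i·b_i) · W · i = 28.77 × 1450 × 0.006933 = 289.2 m³/day.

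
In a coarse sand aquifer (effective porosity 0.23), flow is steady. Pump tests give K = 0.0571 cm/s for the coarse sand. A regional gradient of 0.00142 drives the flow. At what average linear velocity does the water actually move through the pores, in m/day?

0.305

Convert K: 0.0571 cm/s × 864 = 49.33 m/day.
Hydraulic gradient i = 0.00142.
Darcy flux q = K · i = 49.33 × 0.001420 = 0.07005 m/day.
Seepage velocity v = q / n_e = 0.07005 / 0.23 = 0.3046 m/day.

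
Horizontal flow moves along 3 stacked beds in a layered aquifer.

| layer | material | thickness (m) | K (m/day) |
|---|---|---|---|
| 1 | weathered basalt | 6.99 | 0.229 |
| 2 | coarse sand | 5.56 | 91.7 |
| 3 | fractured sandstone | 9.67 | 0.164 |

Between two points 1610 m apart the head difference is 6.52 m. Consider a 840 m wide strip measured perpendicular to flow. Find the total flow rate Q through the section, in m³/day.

1750

Flow is parallel to layering, so each bed carries its own Darcy discharge and the transmissivities add.
Σ(K_i·b_i) = 0.229×6.99 + 91.7×5.56 + 0.164×9.67 = 513.0 m²/day.
Hydraulic gradient i = Δh / L = 6.52 / 1610 = 0.004050.
Q = Σ(K_i·b_i) · W · i = 513.0 × 840 × 0.004050 = 1745 m³/day.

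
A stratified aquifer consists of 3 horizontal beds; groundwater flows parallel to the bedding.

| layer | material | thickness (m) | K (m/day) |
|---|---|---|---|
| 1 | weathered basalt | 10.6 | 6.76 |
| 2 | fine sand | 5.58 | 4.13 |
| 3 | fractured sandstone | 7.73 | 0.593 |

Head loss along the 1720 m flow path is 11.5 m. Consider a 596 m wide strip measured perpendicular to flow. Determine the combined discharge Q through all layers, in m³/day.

396

Flow is parallel to layering, so each bed carries its own Darcy discharge and the transmissivities add.
Σ(K_i·b_i) = 6.76×10.6 + 4.13×5.58 + 0.593×7.73 = 99.29 m²/day.
Hydraulic gradient i = Δh / L = 11.5 / 1720 = 0.006686.
Q = Σ(K_i·b_i) · W · i = 99.29 × 596 × 0.006686 = 395.6 m³/day.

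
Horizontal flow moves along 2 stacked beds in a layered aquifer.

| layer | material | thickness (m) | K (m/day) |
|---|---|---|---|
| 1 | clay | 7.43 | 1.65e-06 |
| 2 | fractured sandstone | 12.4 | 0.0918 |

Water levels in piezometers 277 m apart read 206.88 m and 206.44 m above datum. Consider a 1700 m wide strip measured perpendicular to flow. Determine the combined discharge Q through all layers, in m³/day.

Flow is parallel to layering, so each bed carries its own Darcy discharge and the transmissivities add.
Σ(K_i·b_i) = 1.65e-06×7.43 + 0.0918×12.4 = 1.138 m²/day.
Hydraulic gradient i = (206.88 − 206.44) / 277 = 0.44 / 277 = 0.001588.
Q = Σ(K_i·b_i) · W · i = 1.138 × 1700 × 0.001588 = 3.074 m³/day.

3.07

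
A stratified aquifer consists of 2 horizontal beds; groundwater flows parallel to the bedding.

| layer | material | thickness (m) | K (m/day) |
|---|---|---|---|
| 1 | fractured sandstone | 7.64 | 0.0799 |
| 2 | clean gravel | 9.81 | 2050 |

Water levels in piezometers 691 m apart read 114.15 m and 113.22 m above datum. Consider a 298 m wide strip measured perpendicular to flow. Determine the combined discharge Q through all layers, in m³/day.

8070

Flow is parallel to layering, so each bed carries its own Darcy discharge and the transmissivities add.
Σ(K_i·b_i) = 0.0799×7.64 + 2050×9.81 = 20111 m²/day.
Hydraulic gradient i = (114.15 − 113.22) / 691 = 0.93 / 691 = 0.001346.
Q = Σ(K_i·b_i) · W · i = 20111 × 298 × 0.001346 = 8066 m³/day.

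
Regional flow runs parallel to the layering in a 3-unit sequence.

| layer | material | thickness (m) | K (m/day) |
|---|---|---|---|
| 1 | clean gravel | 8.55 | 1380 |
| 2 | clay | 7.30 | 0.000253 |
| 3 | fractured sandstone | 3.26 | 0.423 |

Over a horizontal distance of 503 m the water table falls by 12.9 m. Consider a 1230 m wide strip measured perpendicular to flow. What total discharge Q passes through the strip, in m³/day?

Flow is parallel to layering, so each bed carries its own Darcy discharge and the transmissivities add.
Σ(K_i·b_i) = 1380×8.55 + 0.000253×7.30 + 0.423×3.26 = 11800 m²/day.
Hydraulic gradient i = Δh / L = 12.9 / 503 = 0.02565.
Q = Σ(K_i·b_i) · W · i = 11800 × 1230 × 0.02565 = 3.722e+05 m³/day.

372000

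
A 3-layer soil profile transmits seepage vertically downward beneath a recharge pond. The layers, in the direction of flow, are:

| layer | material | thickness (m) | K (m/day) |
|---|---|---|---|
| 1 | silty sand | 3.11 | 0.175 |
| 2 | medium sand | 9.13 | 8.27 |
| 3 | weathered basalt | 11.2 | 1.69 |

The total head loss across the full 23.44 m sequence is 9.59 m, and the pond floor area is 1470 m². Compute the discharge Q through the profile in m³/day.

Flow is perpendicular to layering, so the layers act in series and the equivalent K is the thickness-weighted harmonic mean.
Total thickness L = 3.11 + 9.13 + 11.2 = 23.44 m.
Σ(b_i/K_i) = 3.11/0.175 + 9.13/8.27 + 11.2/1.69 = 25.50 d.
K_eq = L / Σ(b_i/K_i) = 23.44 / 25.50 = 0.9191 m/day.
Q = K_eq · A · (Δh/L) = 0.9191 × 1470 × (9.59/23.44) = 552.8 m³/day.

553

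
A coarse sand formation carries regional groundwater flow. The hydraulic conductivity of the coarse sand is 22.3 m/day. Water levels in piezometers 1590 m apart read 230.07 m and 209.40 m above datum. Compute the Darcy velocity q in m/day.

Hydraulic gradient i = (230.07 − 209.40) / 1590 = 20.67 / 1590 = 0.01300.
Specific discharge q = K · i = 22.30 × 0.01300 = 0.2899 m/day.

0.290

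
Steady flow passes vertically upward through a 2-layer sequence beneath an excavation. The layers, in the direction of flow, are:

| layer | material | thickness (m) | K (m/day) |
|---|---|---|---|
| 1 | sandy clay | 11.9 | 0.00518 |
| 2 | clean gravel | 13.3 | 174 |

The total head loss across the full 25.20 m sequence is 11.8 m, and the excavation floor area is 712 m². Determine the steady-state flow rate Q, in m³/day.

Flow is perpendicular to layering, so the layers act in series and the equivalent K is the thickness-weighted harmonic mean.
Total thickness L = 11.9 + 13.3 = 25.20 m.
Σ(b_i/K_i) = 11.9/0.00518 + 13.3/174 = 2297 d.
K_eq = L / Σ(b_i/K_i) = 25.20 / 2297 = 0.01097 m/day.
Q = K_eq · A · (Δh/L) = 0.01097 × 712 × (11.8/25.20) = 3.657 m³/day.

3.66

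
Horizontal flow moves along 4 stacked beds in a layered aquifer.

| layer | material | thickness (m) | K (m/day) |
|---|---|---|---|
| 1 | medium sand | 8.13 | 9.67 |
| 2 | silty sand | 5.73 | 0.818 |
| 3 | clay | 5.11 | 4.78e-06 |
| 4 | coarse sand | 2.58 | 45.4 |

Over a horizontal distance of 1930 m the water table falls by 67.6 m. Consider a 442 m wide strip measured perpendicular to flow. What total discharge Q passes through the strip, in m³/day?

Flow is parallel to layering, so each bed carries its own Darcy discharge and the transmissivities add.
Σ(K_i·b_i) = 9.67×8.13 + 0.818×5.73 + 4.78e-06×5.11 + 45.4×2.58 = 200.4 m²/day.
Hydraulic gradient i = Δh / L = 67.6 / 1930 = 0.03503.
Q = Σ(K_i·b_i) · W · i = 200.4 × 442 × 0.03503 = 3103 m³/day.

3100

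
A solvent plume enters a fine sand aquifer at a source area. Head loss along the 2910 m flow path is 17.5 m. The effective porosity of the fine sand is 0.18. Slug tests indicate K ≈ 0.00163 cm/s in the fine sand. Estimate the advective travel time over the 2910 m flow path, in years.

169

Convert K: 0.00163 cm/s × 864 = 1.408 m/day.
Hydraulic gradient i = Δh / L = 17.5 / 2910 = 0.006014.
Darcy flux q = K · i = 1.408 × 0.006014 = 0.008469 m/day.
Seepage velocity v = q / n_e = 0.008469 / 0.18 = 0.04705 m/day.
Travel time t = L / v = 2910 / 0.04705 = 61847 days = 169.3 years.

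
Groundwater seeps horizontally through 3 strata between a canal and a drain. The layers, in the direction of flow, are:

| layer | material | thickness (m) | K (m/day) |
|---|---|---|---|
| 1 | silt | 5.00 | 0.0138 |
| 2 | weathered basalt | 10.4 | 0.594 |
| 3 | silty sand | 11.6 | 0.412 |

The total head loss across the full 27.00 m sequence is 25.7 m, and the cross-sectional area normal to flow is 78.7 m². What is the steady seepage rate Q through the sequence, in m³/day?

Flow is perpendicular to layering, so the layers act in series and the equivalent K is the thickness-weighted harmonic mean.
Total thickness L = 5.00 + 10.4 + 11.6 = 27.00 m.
Σ(b_i/K_i) = 5.00/0.0138 + 10.4/0.594 + 11.6/0.412 = 408.0 d.
K_eq = L / Σ(b_i/K_i) = 27.00 / 408.0 = 0.06618 m/day.
Q = K_eq · A · (Δh/L) = 0.06618 × 78.7 × (25.7/27.00) = 4.958 m³/day.

4.96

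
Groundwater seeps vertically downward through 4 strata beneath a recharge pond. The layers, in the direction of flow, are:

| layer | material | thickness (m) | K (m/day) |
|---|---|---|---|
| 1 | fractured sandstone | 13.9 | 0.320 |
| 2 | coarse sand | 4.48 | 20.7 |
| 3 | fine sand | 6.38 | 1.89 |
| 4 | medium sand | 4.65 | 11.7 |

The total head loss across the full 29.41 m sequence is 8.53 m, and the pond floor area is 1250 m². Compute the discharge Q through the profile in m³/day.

Flow is perpendicular to layering, so the layers act in series and the equivalent K is the thickness-weighted harmonic mean.
Total thickness L = 13.9 + 4.48 + 6.38 + 4.65 = 29.41 m.
Σ(b_i/K_i) = 13.9/0.320 + 4.48/20.7 + 6.38/1.89 + 4.65/11.7 = 47.43 d.
K_eq = L / Σ(b_i/K_i) = 29.41 / 47.43 = 0.6201 m/day.
Q = K_eq · A · (Δh/L) = 0.6201 × 1250 × (8.53/29.41) = 224.8 m³/day.

225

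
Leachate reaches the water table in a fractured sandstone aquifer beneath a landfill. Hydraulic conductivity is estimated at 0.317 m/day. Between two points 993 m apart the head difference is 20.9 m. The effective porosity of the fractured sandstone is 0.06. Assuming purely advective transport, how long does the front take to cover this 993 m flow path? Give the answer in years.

Hydraulic gradient i = Δh / L = 20.9 / 993 = 0.02105.
Darcy flux q = K · i = 0.3170 × 0.02105 = 0.006672 m/day.
Seepage velocity v = q / n_e = 0.006672 / 0.06 = 0.1112 m/day.
Travel time t = L / v = 993 / 0.1112 = 8930 days = 24.45 years.

24.4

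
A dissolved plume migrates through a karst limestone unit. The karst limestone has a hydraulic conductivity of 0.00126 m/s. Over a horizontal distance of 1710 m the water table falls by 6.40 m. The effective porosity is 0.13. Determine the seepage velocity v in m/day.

3.13

Convert K: 0.00126 m/s × 86400 = 108.9 m/day.
Hydraulic gradient i = Δh / L = 6.40 / 1710 = 0.003743.
Darcy flux q = K · i = 108.9 × 0.003743 = 0.4074 m/day.
Seepage velocity v = q / n_e = 0.4074 / 0.13 = 3.134 m/day.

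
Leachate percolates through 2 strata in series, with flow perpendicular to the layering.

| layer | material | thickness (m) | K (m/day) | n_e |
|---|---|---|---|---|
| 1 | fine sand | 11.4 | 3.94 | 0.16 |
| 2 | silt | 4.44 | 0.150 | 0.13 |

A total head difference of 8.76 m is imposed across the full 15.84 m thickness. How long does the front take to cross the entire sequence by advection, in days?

8.91

With flow normal to the layers, continuity requires the same specific discharge q through every layer.
Σ(b_i/K_i) = 11.4/3.94 + 4.44/0.150 = 32.49 d.
q = Δh / Σ(b_i/K_i) = 8.76 / 32.49 = 0.2696 m/day.
In each layer the seepage velocity is v_i = q/n_i, so the layer transit time is t_i = b_i·n_i / q:
  layer 1 (fine sand): t_1 = 11.4 × 0.16 / 0.2696 = 6.766 d
  layer 2 (silt): t_2 = 4.44 × 0.13 / 0.2696 = 2.141 d
Total t = Σ t_i = 8.907 days.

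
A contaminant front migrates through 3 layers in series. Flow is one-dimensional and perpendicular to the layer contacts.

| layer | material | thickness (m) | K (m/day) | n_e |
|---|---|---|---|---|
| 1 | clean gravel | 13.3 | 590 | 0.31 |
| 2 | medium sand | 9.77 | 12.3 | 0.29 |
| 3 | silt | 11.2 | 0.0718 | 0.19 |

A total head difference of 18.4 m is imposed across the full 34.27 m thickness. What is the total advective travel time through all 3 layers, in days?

With flow normal to the layers, continuity requires the same specific discharge q through every layer.
Σ(b_i/K_i) = 13.3/590 + 9.77/12.3 + 11.2/0.0718 = 156.8 d.
q = Δh / Σ(b_i/K_i) = 18.4 / 156.8 = 0.1173 m/day.
In each layer the seepage velocity is v_i = q/n_i, so the layer transit time is t_i = b_i·n_i / q:
  layer 1 (clean gravel): t_1 = 13.3 × 0.31 / 0.1173 = 35.14 d
  layer 2 (medium sand): t_2 = 9.77 × 0.29 / 0.1173 = 24.15 d
  layer 3 (silt): t_3 = 11.2 × 0.19 / 0.1173 = 18.13 d
Total t = Σ t_i = 77.42 days.

77.4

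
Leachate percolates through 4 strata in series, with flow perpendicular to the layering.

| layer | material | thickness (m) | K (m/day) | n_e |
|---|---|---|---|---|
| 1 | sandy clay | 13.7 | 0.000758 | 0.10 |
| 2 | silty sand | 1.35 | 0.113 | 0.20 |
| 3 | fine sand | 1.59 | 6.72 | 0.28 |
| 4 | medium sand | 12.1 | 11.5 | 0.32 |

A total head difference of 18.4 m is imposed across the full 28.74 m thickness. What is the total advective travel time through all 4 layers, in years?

16.0

With flow normal to the layers, continuity requires the same specific discharge q through every layer.
Σ(b_i/K_i) = 13.7/0.000758 + 1.35/0.113 + 1.59/6.72 + 12.1/11.5 = 18087 d.
q = Δh / Σ(b_i/K_i) = 18.4 / 18087 = 0.001017 m/day.
In each layer the seepage velocity is v_i = q/n_i, so the layer transit time is t_i = b_i·n_i / q:
  layer 1 (sandy clay): t_1 = 13.7 × 0.10 / 0.001017 = 1347 d
  layer 2 (silty sand): t_2 = 1.35 × 0.20 / 0.001017 = 265.4 d
  layer 3 (fine sand): t_3 = 1.59 × 0.28 / 0.001017 = 437.6 d
  layer 4 (medium sand): t_4 = 12.1 × 0.32 / 0.001017 = 3806 d
Total t = Σ t_i = 5856 days = 16.03 years.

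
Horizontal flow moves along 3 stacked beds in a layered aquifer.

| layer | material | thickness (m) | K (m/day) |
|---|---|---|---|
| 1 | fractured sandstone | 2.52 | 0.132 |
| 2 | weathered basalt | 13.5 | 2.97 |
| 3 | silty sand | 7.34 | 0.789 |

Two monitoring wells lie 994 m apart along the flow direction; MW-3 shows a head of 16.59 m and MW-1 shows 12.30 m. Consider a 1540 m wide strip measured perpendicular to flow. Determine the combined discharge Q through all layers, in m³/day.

Flow is parallel to layering, so each bed carries its own Darcy discharge and the transmissivities add.
Σ(K_i·b_i) = 0.132×2.52 + 2.97×13.5 + 0.789×7.34 = 46.22 m²/day.
Hydraulic gradient i = (16.59 − 12.30) / 994 = 4.29 / 994 = 0.004316.
Q = Σ(K_i·b_i) · W · i = 46.22 × 1540 × 0.004316 = 307.2 m³/day.

307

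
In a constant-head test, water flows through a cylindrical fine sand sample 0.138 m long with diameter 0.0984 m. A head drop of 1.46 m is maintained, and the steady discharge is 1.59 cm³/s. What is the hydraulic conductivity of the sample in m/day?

1.71

Cross-sectional area A = π·(d/2)² = π × (0.0984/2)² = 0.007605 m².
Convert discharge: 1.59 cm³/s = 1.590e-06 m³/s.
Darcy's law rearranged: K = Q·L / (A·Δh) = 1.590e-06 × 0.138 / (0.007605 × 1.46) = 1.976e-05 m/s = 1.707 m/day.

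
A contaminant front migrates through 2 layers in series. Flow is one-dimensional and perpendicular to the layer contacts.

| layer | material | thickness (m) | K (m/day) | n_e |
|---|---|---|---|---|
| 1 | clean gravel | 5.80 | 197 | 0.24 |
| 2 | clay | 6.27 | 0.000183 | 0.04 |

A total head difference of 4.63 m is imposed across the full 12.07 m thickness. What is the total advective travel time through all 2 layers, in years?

With flow normal to the layers, continuity requires the same specific discharge q through every layer.
Σ(b_i/K_i) = 5.80/197 + 6.27/0.000183 = 34262 d.
q = Δh / Σ(b_i/K_i) = 4.63 / 34262 = 0.0001351 m/day.
In each layer the seepage velocity is v_i = q/n_i, so the layer transit time is t_i = b_i·n_i / q:
  layer 1 (clean gravel): t_1 = 5.80 × 0.24 / 0.0001351 = 10301 d
  layer 2 (clay): t_2 = 6.27 × 0.04 / 0.0001351 = 1856 d
Total t = Σ t_i = 12157 days = 33.28 years.

33.3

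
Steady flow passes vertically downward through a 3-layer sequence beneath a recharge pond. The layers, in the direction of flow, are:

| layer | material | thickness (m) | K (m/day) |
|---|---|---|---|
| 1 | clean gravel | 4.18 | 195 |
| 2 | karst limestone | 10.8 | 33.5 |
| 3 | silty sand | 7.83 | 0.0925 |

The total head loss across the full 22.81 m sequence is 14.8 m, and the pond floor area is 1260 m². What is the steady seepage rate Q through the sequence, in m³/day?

Flow is perpendicular to layering, so the layers act in series and the equivalent K is the thickness-weighted harmonic mean.
Total thickness L = 4.18 + 10.8 + 7.83 = 22.81 m.
Σ(b_i/K_i) = 4.18/195 + 10.8/33.5 + 7.83/0.0925 = 84.99 d.
K_eq = L / Σ(b_i/K_i) = 22.81 / 84.99 = 0.2684 m/day.
Q = K_eq · A · (Δh/L) = 0.2684 × 1260 × (14.8/22.81) = 219.4 m³/day.

219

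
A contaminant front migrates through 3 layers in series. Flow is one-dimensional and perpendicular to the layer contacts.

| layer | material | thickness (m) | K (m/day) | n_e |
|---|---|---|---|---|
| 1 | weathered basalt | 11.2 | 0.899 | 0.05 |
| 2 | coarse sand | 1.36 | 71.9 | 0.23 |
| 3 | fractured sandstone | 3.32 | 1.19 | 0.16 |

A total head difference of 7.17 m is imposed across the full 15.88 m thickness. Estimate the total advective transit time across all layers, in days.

With flow normal to the layers, continuity requires the same specific discharge q through every layer.
Σ(b_i/K_i) = 11.2/0.899 + 1.36/71.9 + 3.32/1.19 = 15.27 d.
q = Δh / Σ(b_i/K_i) = 7.17 / 15.27 = 0.4696 m/day.
In each layer the seepage velocity is v_i = q/n_i, so the layer transit time is t_i = b_i·n_i / q:
  layer 1 (weathered basalt): t_1 = 11.2 × 0.05 / 0.4696 = 1.192 d
  layer 2 (coarse sand): t_2 = 1.36 × 0.23 / 0.4696 = 0.6660 d
  layer 3 (fractured sandstone): t_3 = 3.32 × 0.16 / 0.4696 = 1.131 d
Total t = Σ t_i = 2.990 days.

2.99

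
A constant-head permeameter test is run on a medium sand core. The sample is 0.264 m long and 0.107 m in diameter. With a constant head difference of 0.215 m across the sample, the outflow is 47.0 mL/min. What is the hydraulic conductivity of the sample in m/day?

Cross-sectional area A = π·(d/2)² = π × (0.107/2)² = 0.008992 m².
Convert discharge: 47.0 mL/min = 7.833e-07 m³/s.
Darcy's law rearranged: K = Q·L / (A·Δh) = 7.833e-07 × 0.264 / (0.008992 × 0.215) = 0.0001070 m/s = 9.242 m/day.

9.24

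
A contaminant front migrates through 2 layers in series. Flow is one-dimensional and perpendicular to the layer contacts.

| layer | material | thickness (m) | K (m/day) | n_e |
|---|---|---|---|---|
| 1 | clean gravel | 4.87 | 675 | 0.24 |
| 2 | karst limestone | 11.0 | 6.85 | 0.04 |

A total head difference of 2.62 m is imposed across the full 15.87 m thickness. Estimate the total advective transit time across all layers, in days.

With flow normal to the layers, continuity requires the same specific discharge q through every layer.
Σ(b_i/K_i) = 4.87/675 + 11.0/6.85 = 1.613 d.
q = Δh / Σ(b_i/K_i) = 2.62 / 1.613 = 1.624 m/day.
In each layer the seepage velocity is v_i = q/n_i, so the layer transit time is t_i = b_i·n_i / q:
  layer 1 (clean gravel): t_1 = 4.87 × 0.24 / 1.624 = 0.7196 d
  layer 2 (karst limestone): t_2 = 11.0 × 0.04 / 1.624 = 0.2709 d
Total t = Σ t_i = 0.9905 days.

0.990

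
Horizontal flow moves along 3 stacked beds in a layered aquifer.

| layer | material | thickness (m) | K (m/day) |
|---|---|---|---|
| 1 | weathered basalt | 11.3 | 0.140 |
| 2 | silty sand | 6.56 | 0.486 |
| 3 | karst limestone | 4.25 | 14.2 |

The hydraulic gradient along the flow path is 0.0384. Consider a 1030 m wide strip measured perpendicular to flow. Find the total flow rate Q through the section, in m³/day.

Flow is parallel to layering, so each bed carries its own Darcy discharge and the transmissivities add.
Σ(K_i·b_i) = 0.140×11.3 + 0.486×6.56 + 14.2×4.25 = 65.12 m²/day.
Hydraulic gradient i = 0.0384.
Q = Σ(K_i·b_i) · W · i = 65.12 × 1030 × 0.03840 = 2576 m³/day.

2580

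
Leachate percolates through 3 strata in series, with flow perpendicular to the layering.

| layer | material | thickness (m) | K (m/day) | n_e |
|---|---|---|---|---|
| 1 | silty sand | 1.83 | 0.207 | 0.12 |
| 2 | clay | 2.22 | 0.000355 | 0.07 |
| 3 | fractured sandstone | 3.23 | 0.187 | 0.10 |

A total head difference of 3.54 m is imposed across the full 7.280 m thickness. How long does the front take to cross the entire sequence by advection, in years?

3.39

With flow normal to the layers, continuity requires the same specific discharge q through every layer.
Σ(b_i/K_i) = 1.83/0.207 + 2.22/0.000355 + 3.23/0.187 = 6280 d.
q = Δh / Σ(b_i/K_i) = 3.54 / 6280 = 0.0005637 m/day.
In each layer the seepage velocity is v_i = q/n_i, so the layer transit time is t_i = b_i·n_i / q:
  layer 1 (silty sand): t_1 = 1.83 × 0.12 / 0.0005637 = 389.6 d
  layer 2 (clay): t_2 = 2.22 × 0.07 / 0.0005637 = 275.7 d
  layer 3 (fractured sandstone): t_3 = 3.23 × 0.10 / 0.0005637 = 573.0 d
Total t = Σ t_i = 1238 days = 3.390 years.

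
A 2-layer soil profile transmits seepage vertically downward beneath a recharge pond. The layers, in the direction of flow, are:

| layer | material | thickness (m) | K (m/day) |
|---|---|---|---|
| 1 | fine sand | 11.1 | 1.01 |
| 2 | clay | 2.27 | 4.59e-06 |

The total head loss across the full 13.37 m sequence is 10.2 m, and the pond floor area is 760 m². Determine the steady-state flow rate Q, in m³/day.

Flow is perpendicular to layering, so the layers act in series and the equivalent K is the thickness-weighted harmonic mean.
Total thickness L = 11.1 + 2.27 = 13.37 m.
Σ(b_i/K_i) = 11.1/1.01 + 2.27/4.59e-06 = 4.946e+05 d.
K_eq = L / Σ(b_i/K_i) = 13.37 / 4.946e+05 = 2.703e-05 m/day.
Q = K_eq · A · (Δh/L) = 2.703e-05 × 760 × (10.2/13.37) = 0.01567 m³/day.

0.0157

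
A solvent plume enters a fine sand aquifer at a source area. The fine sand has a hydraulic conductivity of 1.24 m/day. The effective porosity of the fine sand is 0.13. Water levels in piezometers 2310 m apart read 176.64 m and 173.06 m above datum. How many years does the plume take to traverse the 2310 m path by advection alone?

428

Hydraulic gradient i = (176.64 − 173.06) / 2310 = 3.58 / 2310 = 0.001550.
Darcy flux q = K · i = 1.240 × 0.001550 = 0.001922 m/day.
Seepage velocity v = q / n_e = 0.001922 / 0.13 = 0.01478 m/day.
Travel time t = L / v = 2310 / 0.01478 = 1.563e+05 days = 427.8 years.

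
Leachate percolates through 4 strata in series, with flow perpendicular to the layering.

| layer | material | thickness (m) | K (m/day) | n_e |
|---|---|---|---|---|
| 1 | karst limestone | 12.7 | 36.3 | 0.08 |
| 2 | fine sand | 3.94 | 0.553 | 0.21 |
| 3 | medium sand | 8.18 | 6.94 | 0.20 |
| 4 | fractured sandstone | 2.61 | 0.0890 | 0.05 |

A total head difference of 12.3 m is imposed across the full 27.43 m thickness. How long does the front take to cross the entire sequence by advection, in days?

11.1

With flow normal to the layers, continuity requires the same specific discharge q through every layer.
Σ(b_i/K_i) = 12.7/36.3 + 3.94/0.553 + 8.18/6.94 + 2.61/0.0890 = 37.98 d.
q = Δh / Σ(b_i/K_i) = 12.3 / 37.98 = 0.3239 m/day.
In each layer the seepage velocity is v_i = q/n_i, so the layer transit time is t_i = b_i·n_i / q:
  layer 1 (karst limestone): t_1 = 12.7 × 0.08 / 0.3239 = 3.137 d
  layer 2 (fine sand): t_2 = 3.94 × 0.21 / 0.3239 = 2.555 d
  layer 3 (medium sand): t_3 = 8.18 × 0.20 / 0.3239 = 5.052 d
  layer 4 (fractured sandstone): t_4 = 2.61 × 0.05 / 0.3239 = 0.4029 d
Total t = Σ t_i = 11.15 days.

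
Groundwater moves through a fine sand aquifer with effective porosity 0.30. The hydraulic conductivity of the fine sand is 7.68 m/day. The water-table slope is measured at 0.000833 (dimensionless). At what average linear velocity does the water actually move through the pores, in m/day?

0.0213

Hydraulic gradient i = 0.000833.
Darcy flux q = K · i = 7.680 × 0.0008330 = 0.006397 m/day.
Seepage velocity v = q / n_e = 0.006397 / 0.30 = 0.02132 m/day.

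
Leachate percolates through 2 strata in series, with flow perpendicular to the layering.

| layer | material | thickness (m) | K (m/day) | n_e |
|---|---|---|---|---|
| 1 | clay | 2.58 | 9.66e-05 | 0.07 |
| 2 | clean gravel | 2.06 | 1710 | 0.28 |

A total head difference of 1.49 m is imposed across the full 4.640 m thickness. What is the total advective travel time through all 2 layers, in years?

With flow normal to the layers, continuity requires the same specific discharge q through every layer.
Σ(b_i/K_i) = 2.58/9.66e-05 + 2.06/1710 = 26708 d.
q = Δh / Σ(b_i/K_i) = 1.49 / 26708 = 5.579e-05 m/day.
In each layer the seepage velocity is v_i = q/n_i, so the layer transit time is t_i = b_i·n_i / q:
  layer 1 (clay): t_1 = 2.58 × 0.07 / 5.579e-05 = 3237 d
  layer 2 (clean gravel): t_2 = 2.06 × 0.28 / 5.579e-05 = 10339 d
Total t = Σ t_i = 13576 days = 37.17 years.

37.2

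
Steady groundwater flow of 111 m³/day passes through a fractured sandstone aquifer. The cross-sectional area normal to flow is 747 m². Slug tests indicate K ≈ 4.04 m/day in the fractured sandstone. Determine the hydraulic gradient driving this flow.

0.0368

From Q = K·A·i, i = Q / (K·A) = 111 / (4.040 × 747.0) = 0.03678.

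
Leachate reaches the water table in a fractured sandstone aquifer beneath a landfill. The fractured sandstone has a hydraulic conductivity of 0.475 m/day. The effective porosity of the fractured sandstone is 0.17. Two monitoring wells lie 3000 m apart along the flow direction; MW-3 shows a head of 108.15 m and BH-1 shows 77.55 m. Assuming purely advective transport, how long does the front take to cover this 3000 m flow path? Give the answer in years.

288

Hydraulic gradient i = (108.15 − 77.55) / 3000 = 30.6 / 3000 = 0.01020.
Darcy flux q = K · i = 0.4750 × 0.01020 = 0.004845 m/day.
Seepage velocity v = q / n_e = 0.004845 / 0.17 = 0.02850 m/day.
Travel time t = L / v = 3000 / 0.02850 = 1.053e+05 days = 288.2 years.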